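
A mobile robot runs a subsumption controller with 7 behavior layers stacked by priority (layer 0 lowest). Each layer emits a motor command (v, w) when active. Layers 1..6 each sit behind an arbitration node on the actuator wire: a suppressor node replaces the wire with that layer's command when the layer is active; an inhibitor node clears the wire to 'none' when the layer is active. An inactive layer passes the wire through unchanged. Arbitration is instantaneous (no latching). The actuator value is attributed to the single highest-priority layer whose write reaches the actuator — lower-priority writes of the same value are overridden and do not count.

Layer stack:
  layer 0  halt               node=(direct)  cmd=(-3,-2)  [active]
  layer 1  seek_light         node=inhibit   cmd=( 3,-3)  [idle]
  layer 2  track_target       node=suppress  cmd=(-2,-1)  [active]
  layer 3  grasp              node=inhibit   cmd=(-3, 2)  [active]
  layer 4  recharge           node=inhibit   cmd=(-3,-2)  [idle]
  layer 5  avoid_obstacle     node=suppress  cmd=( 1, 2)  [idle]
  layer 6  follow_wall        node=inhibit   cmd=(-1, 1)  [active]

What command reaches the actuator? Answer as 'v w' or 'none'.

none

L0 halt: active, feeds wire = (-3, -2)
L1 seek_light: idle → wire stays (-3, -2)
L2 track_target: active, suppressor → wire = (-2, -1)
L3 grasp: active, inhibitor → wire = none
L4 recharge: idle → wire stays none
L5 avoid_obstacle: idle → wire stays none
L6 follow_wall: active, inhibitor → wire = none
actuator = none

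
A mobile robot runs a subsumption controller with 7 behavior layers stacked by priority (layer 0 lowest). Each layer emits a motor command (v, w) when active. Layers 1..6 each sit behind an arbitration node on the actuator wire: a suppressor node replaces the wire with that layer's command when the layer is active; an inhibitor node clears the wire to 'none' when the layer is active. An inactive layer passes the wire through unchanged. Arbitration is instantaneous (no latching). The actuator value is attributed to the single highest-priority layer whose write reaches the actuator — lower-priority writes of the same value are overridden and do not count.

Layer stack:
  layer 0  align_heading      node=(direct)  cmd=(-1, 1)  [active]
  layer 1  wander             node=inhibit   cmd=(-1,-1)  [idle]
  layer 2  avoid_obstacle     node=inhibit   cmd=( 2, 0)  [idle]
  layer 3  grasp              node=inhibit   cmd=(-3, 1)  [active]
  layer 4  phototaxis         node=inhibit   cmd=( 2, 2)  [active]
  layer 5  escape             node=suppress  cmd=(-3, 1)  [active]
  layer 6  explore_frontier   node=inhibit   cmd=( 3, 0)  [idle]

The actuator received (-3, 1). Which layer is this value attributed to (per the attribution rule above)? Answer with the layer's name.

escape

[0] align_heading on; wire := (-1, 1)
[1] wander off; pass (-1, 1)
[2] avoid_obstacle off; pass (-1, 1)
[3] grasp on (inhibit); wire := none
[4] phototaxis on (inhibit); wire := none
[5] escape on (suppress); wire := (-3, 1)
[6] explore_frontier off; pass (-3, 1)
output (-3, 1)
last writer: layer 5 = escape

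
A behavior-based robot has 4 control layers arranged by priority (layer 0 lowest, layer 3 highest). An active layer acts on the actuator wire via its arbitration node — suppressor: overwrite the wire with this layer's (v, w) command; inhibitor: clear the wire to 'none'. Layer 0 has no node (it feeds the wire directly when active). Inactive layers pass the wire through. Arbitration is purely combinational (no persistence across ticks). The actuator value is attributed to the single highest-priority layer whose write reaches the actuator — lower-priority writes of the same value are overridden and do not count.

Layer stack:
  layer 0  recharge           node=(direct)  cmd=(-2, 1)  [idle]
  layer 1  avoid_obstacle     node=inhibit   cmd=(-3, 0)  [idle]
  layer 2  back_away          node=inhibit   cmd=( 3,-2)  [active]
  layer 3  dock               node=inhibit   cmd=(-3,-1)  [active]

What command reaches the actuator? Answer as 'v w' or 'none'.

[0] recharge off; wire := none
[1] avoid_obstacle off; pass none
[2] back_away on (inhibit); wire := none
[3] dock on (inhibit); wire := none
output none

none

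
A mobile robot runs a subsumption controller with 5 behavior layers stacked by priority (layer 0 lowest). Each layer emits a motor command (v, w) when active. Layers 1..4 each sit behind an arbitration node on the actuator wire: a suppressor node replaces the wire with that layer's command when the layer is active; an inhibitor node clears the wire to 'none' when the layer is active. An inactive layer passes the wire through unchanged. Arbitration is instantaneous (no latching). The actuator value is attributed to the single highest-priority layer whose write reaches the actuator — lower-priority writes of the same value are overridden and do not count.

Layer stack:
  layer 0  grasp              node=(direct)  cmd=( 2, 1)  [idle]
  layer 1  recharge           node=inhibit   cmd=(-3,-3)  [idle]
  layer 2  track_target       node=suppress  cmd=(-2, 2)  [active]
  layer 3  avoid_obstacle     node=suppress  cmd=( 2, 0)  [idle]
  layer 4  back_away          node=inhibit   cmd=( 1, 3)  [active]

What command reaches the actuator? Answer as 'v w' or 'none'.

none

layer 0 (grasp) idle — none
layer 1 (recharge) idle — unchanged: none
layer 2 (track_target) active — suppresses: (-2, 2)
layer 3 (avoid_obstacle) idle — unchanged: (-2, 2)
layer 4 (back_away) active — inhibits: none
→ actuator none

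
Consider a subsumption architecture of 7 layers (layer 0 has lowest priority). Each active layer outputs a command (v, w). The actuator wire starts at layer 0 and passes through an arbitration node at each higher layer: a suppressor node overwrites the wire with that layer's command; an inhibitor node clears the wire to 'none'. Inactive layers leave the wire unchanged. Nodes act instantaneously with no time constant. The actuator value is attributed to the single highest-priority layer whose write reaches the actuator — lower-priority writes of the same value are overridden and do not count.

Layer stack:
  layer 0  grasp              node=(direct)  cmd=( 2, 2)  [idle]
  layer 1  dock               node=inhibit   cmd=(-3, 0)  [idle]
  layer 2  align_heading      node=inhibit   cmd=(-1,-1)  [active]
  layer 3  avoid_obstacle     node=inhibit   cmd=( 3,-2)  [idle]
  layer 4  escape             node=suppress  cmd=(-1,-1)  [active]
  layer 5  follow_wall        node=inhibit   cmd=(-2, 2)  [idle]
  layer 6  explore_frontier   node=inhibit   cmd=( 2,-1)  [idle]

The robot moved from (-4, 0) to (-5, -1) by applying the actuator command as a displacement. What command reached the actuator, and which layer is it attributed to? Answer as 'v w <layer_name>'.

-1 -1 escape

displacement = (-5, -1) − (-4, 0) = (-1, -1)
layer 0 (grasp) idle — none
layer 1 (dock) idle — unchanged: none
layer 2 (align_heading) active — inhibits: none
layer 3 (avoid_obstacle) idle — unchanged: none
layer 4 (escape) active — suppresses: (-1, -1)
layer 5 (follow_wall) idle — unchanged: (-1, -1)
layer 6 (explore_frontier) idle — unchanged: (-1, -1)
→ actuator (-1, -1) — from layer 4 (escape)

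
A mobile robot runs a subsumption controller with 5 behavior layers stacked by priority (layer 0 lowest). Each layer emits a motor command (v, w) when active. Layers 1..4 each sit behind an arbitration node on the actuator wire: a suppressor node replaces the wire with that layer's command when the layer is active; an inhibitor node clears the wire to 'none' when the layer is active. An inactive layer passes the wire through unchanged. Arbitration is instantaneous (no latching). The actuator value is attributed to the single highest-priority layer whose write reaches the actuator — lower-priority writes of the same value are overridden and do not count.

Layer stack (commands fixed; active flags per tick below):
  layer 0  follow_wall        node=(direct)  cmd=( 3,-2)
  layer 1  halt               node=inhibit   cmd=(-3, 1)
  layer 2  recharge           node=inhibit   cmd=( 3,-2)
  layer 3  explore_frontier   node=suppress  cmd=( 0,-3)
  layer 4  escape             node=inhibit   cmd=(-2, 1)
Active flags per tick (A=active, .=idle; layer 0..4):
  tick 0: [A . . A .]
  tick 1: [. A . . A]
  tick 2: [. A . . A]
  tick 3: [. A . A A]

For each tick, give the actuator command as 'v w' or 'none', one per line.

0 -3
none
none
none

tick 0:
  layer 0 (follow_wall) active — direct: (3, -2)
  layer 1 (halt) idle — unchanged: (3, -2)
  layer 2 (recharge) idle — unchanged: (3, -2)
  layer 3 (explore_frontier) active — suppresses: (0, -3)
  layer 4 (escape) idle — unchanged: (0, -3)
  → actuator (0, -3)
tick 1:
  layer 0 (follow_wall) idle — none
  layer 1 (halt) active — inhibits: none
  layer 2 (recharge) idle — unchanged: none
  layer 3 (explore_frontier) idle — unchanged: none
  layer 4 (escape) active — inhibits: none
  → actuator none
tick 2:
  layer 0 (follow_wall) idle — none
  layer 1 (halt) active — inhibits: none
  layer 2 (recharge) idle — unchanged: none
  layer 3 (explore_frontier) idle — unchanged: none
  layer 4 (escape) active — inhibits: none
  → actuator none
tick 3:
  layer 0 (follow_wall) idle — none
  layer 1 (halt) active — inhibits: none
  layer 2 (recharge) idle — unchanged: none
  layer 3 (explore_frontier) active — suppresses: (0, -3)
  layer 4 (escape) active — inhibits: none
  → actuator none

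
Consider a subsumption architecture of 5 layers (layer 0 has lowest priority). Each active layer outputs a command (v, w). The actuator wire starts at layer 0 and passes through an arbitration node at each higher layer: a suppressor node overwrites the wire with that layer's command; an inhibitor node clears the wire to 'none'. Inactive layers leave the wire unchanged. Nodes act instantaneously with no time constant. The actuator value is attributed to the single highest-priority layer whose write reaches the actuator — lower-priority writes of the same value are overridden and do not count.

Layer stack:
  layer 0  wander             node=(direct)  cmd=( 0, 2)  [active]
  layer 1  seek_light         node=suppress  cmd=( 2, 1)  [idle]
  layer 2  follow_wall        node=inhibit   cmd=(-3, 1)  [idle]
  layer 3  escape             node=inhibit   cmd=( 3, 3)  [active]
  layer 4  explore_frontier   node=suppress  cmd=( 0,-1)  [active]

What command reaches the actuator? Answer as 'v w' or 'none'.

layer 0 (wander) active — direct: (0, 2)
layer 1 (seek_light) idle — unchanged: (0, 2)
layer 2 (follow_wall) idle — unchanged: (0, 2)
layer 3 (escape) active — inhibits: none
layer 4 (explore_frontier) active — suppresses: (0, -1)
→ actuator (0, -1)

0 -1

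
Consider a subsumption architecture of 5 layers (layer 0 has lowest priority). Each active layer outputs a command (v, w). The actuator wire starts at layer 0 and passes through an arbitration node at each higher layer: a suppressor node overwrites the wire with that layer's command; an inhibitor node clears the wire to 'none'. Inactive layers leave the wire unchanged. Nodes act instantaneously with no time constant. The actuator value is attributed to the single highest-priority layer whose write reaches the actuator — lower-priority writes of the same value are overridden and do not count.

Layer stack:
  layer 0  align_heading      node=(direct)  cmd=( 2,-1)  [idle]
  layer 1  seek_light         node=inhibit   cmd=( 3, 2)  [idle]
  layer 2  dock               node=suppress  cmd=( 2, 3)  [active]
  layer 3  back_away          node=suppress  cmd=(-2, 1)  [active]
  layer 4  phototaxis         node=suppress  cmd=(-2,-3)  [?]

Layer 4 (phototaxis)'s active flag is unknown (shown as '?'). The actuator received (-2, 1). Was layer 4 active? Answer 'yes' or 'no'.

no

If layer 4 is active=yes:
  actuator would be (-2, -3)
If layer 4 is active=no:
  actuator would be (-2, 1)
Observed (-2, 1), so layer 4 was idle.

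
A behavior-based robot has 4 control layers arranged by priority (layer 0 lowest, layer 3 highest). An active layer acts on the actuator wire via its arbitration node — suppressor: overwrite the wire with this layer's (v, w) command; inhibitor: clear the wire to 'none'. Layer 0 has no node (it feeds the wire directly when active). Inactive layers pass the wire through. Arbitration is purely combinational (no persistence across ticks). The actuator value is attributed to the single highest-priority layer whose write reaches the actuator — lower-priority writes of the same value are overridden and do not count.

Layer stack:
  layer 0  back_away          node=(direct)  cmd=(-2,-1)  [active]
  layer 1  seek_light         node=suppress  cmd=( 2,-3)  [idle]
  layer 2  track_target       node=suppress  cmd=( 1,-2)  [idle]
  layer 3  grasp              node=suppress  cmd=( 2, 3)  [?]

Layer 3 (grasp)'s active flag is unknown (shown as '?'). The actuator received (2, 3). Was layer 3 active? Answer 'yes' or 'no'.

If layer 3 is active=yes:
  actuator would be (2, 3)
If layer 3 is active=no:
  actuator would be (-2, -1)
Observed (2, 3), so layer 3 was active.

yes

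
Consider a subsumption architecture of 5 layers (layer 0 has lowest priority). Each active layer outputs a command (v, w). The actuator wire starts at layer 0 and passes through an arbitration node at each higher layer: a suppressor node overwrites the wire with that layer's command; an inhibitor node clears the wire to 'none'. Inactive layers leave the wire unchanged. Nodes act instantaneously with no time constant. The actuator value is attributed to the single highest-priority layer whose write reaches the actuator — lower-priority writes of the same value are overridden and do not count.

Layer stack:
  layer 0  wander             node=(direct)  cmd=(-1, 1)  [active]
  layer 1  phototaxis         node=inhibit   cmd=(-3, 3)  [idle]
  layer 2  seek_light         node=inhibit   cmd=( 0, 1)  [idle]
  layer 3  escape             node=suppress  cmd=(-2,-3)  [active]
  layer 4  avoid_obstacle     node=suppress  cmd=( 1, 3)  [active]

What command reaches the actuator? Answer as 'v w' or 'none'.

1 3

layer 0 (wander) active — direct: (-1, 1)
layer 1 (phototaxis) idle — unchanged: (-1, 1)
layer 2 (seek_light) idle — unchanged: (-1, 1)
layer 3 (escape) active — suppresses: (-2, -3)
layer 4 (avoid_obstacle) active — suppresses: (1, 3)
→ actuator (1, 3)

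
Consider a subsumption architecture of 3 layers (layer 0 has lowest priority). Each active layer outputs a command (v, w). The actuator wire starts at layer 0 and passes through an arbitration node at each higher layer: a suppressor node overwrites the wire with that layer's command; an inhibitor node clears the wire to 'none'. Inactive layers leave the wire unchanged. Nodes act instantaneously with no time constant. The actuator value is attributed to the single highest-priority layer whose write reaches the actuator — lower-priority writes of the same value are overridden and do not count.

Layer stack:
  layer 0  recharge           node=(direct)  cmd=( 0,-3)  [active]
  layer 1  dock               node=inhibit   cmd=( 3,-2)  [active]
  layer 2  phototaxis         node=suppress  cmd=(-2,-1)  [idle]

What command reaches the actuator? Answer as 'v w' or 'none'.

none

[0] recharge on; wire := (0, -3)
[1] dock on (inhibit); wire := none
[2] phototaxis off; pass none
output none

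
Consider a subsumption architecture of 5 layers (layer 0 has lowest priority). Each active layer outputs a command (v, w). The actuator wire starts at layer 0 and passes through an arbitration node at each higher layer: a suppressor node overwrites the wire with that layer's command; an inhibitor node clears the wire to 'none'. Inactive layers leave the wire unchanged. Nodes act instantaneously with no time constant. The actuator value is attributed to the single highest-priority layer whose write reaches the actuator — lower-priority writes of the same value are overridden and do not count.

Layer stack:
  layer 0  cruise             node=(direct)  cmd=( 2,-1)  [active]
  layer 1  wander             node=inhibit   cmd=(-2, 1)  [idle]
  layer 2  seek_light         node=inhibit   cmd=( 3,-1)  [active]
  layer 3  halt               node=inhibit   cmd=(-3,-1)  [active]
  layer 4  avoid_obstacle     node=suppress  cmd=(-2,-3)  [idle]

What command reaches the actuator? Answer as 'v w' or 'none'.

none

[0] cruise on; wire := (2, -1)
[1] wander off; pass (2, -1)
[2] seek_light on (inhibit); wire := none
[3] halt on (inhibit); wire := none
[4] avoid_obstacle off; pass none
output none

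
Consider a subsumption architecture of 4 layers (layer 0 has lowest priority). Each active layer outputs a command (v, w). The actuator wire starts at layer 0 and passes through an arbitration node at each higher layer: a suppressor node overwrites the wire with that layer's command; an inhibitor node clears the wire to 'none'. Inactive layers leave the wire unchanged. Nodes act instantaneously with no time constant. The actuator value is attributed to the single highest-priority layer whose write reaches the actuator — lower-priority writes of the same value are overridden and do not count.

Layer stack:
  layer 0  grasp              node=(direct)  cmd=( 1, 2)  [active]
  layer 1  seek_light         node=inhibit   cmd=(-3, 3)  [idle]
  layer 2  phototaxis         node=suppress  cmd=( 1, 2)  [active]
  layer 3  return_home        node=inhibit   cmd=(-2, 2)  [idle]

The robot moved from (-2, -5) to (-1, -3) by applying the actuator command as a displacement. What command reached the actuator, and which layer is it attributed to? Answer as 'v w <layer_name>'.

displacement = (-1, -3) − (-2, -5) = (1, 2)
L0 grasp: active, feeds wire = (1, 2)
L1 seek_light: idle → wire stays (1, 2)
L2 phototaxis: active, suppressor → wire = (1, 2)
L3 return_home: idle → wire stays (1, 2)
actuator = (1, 2) — from layer 2 (phototaxis)

1 2 phototaxis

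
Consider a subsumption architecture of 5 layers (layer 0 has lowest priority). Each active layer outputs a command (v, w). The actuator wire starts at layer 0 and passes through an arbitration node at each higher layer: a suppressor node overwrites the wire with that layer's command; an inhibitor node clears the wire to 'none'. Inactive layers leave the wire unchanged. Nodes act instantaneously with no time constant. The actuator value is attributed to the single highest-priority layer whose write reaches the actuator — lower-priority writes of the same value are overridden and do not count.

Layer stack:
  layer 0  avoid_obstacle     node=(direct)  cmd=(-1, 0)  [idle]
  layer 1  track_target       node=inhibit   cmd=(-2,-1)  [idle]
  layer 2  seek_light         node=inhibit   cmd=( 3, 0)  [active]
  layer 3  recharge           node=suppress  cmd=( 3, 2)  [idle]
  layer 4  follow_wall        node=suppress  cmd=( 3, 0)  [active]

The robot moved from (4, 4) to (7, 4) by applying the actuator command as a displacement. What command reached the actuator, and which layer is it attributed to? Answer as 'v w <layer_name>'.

displacement = (7, 4) − (4, 4) = (3, 0)
L0 avoid_obstacle: idle → wire = none
L1 track_target: idle → wire stays none
L2 seek_light: active, inhibitor → wire = none
L3 recharge: idle → wire stays none
L4 follow_wall: active, suppressor → wire = (3, 0)
actuator = (3, 0) — from layer 4 (follow_wall)

3 0 follow_wall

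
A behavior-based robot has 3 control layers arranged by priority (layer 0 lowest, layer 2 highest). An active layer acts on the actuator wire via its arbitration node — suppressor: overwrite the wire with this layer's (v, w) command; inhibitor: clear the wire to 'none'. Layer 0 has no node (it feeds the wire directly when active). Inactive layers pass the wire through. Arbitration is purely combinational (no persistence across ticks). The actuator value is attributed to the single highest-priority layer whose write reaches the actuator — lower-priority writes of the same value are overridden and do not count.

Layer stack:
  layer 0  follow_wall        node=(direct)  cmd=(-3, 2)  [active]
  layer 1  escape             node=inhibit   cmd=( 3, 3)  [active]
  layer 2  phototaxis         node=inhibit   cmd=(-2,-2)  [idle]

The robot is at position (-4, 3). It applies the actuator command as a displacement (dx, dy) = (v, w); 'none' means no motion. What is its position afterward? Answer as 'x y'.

[0] follow_wall on; wire := (-3, 2)
[1] escape on (inhibit); wire := none
[2] phototaxis off; pass none
output none
position: (-4, 3) + none = (-4, 3)

-4 3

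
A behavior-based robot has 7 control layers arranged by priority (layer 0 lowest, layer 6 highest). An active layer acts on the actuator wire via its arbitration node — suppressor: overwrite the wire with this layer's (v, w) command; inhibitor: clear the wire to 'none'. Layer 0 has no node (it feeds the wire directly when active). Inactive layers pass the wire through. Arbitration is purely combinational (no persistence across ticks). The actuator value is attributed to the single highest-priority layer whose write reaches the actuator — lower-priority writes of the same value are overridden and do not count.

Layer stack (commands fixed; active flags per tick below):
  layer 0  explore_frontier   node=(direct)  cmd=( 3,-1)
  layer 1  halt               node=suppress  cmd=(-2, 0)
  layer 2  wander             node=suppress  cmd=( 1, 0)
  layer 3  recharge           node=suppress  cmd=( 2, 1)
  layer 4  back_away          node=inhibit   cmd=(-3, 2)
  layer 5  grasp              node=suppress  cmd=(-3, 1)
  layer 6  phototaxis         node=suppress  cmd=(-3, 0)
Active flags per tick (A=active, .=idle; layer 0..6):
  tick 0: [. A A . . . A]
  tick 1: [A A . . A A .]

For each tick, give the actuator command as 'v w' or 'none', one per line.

-3 0
-3 1

tick 0:
  [0] explore_frontier off; wire := none
  [1] halt on (suppress); wire := (-2, 0)
  [2] wander on (suppress); wire := (1, 0)
  [3] recharge off; pass (1, 0)
  [4] back_away off; pass (1, 0)
  [5] grasp off; pass (1, 0)
  [6] phototaxis on (suppress); wire := (-3, 0)
  output (-3, 0)
tick 1:
  [0] explore_frontier on; wire := (3, -1)
  [1] halt on (suppress); wire := (-2, 0)
  [2] wander off; pass (-2, 0)
  [3] recharge off; pass (-2, 0)
  [4] back_away on (inhibit); wire := none
  [5] grasp on (suppress); wire := (-3, 1)
  [6] phototaxis off; pass (-3, 1)
  output (-3, 1)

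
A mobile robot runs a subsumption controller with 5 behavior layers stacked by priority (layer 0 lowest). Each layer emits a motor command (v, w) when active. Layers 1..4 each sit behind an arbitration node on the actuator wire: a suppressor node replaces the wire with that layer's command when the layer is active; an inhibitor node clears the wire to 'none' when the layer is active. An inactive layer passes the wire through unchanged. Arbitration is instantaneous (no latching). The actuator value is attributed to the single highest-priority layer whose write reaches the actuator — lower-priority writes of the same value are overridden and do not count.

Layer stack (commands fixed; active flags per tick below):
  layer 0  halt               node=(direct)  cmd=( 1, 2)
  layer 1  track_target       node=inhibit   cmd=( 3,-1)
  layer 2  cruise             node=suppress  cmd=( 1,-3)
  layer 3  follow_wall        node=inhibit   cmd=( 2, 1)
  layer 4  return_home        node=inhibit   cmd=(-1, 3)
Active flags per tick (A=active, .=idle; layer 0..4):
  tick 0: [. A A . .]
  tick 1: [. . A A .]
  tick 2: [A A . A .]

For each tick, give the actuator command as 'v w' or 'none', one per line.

1 -3
none
none

tick 0:
  L0 halt: idle → wire = none
  L1 track_target: active, inhibitor → wire = none
  L2 cruise: active, suppressor → wire = (1, -3)
  L3 follow_wall: idle → wire stays (1, -3)
  L4 return_home: idle → wire stays (1, -3)
  actuator = (1, -3)
tick 1:
  L0 halt: idle → wire = none
  L1 track_target: idle → wire stays none
  L2 cruise: active, suppressor → wire = (1, -3)
  L3 follow_wall: active, inhibitor → wire = none
  L4 return_home: idle → wire stays none
  actuator = none
tick 2:
  L0 halt: active, feeds wire = (1, 2)
  L1 track_target: active, inhibitor → wire = none
  L2 cruise: idle → wire stays none
  L3 follow_wall: active, inhibitor → wire = none
  L4 return_home: idle → wire stays none
  actuator = none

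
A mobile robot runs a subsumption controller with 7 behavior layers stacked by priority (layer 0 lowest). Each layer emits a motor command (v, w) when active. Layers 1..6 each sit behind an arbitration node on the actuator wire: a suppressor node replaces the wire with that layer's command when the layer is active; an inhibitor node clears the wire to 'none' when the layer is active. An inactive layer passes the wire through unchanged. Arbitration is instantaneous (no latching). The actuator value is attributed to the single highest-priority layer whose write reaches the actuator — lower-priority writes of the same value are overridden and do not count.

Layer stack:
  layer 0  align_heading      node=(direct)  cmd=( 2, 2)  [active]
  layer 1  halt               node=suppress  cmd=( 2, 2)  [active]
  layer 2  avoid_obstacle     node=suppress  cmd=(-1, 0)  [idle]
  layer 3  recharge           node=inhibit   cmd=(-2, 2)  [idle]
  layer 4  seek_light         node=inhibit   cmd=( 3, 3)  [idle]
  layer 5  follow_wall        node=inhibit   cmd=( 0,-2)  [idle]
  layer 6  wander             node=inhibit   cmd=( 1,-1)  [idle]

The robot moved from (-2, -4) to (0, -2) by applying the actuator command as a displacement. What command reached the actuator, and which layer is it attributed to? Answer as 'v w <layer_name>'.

2 2 halt

displacement = (0, -2) − (-2, -4) = (2, 2)
layer 0 (align_heading) active — direct: (2, 2)
layer 1 (halt) active — suppresses: (2, 2)
layer 2 (avoid_obstacle) idle — unchanged: (2, 2)
layer 3 (recharge) idle — unchanged: (2, 2)
layer 4 (seek_light) idle — unchanged: (2, 2)
layer 5 (follow_wall) idle — unchanged: (2, 2)
layer 6 (wander) idle — unchanged: (2, 2)
→ actuator (2, 2) — from layer 1 (halt)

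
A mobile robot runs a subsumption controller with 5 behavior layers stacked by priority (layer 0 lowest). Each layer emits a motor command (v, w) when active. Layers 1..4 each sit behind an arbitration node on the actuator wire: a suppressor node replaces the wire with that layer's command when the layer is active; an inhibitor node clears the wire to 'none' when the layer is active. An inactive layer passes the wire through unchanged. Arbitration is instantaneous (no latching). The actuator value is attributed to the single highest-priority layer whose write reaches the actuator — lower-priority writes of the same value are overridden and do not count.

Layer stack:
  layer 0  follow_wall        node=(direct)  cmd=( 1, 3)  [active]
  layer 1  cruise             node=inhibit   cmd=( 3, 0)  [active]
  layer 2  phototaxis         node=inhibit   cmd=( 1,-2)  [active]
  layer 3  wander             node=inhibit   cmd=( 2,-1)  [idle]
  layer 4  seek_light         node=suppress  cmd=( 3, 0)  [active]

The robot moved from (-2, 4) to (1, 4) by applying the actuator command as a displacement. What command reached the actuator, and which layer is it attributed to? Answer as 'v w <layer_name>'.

3 0 seek_light

displacement = (1, 4) − (-2, 4) = (3, 0)
[0] follow_wall on; wire := (1, 3)
[1] cruise on (inhibit); wire := none
[2] phototaxis on (inhibit); wire := none
[3] wander off; pass none
[4] seek_light on (suppress); wire := (3, 0)
output (3, 0) — from layer 4 (seek_light)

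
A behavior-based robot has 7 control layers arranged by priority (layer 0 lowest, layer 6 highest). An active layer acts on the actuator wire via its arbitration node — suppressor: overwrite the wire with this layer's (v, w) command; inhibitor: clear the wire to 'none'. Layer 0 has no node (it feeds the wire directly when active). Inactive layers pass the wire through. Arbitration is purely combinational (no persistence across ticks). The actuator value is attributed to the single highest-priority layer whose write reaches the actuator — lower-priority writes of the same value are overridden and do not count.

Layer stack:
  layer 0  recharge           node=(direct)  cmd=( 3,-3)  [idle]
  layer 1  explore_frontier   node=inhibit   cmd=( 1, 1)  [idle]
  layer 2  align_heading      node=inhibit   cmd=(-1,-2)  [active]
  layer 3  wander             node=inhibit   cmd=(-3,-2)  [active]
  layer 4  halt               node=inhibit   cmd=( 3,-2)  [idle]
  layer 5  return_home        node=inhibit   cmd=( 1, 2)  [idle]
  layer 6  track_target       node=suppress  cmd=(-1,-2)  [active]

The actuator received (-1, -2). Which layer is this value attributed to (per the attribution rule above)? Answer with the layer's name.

track_target

L0 recharge: idle → wire = none
L1 explore_frontier: idle → wire stays none
L2 align_heading: active, inhibitor → wire = none
L3 wander: active, inhibitor → wire = none
L4 halt: idle → wire stays none
L5 return_home: idle → wire stays none
L6 track_target: active, suppressor → wire = (-1, -2)
actuator = (-1, -2)
last writer: layer 6 = track_target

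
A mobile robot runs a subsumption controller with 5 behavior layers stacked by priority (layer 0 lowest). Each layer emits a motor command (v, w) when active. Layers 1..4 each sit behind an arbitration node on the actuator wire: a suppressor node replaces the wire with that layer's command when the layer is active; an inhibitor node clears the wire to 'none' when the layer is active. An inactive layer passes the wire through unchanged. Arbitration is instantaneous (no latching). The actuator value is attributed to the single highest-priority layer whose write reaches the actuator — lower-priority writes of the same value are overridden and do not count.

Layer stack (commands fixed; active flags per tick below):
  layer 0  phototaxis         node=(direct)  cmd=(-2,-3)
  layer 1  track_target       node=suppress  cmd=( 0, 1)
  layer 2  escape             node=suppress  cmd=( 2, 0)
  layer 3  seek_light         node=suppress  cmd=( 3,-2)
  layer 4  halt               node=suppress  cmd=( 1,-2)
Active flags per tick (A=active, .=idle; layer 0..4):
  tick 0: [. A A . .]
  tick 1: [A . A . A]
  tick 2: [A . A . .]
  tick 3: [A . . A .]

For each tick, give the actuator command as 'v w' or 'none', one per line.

2 0
1 -2
2 0
3 -2

tick 0:
  L0 phototaxis: idle → wire = none
  L1 track_target: active, suppressor → wire = (0, 1)
  L2 escape: active, suppressor → wire = (2, 0)
  L3 seek_light: idle → wire stays (2, 0)
  L4 halt: idle → wire stays (2, 0)
  actuator = (2, 0)
tick 1:
  L0 phototaxis: active, feeds wire = (-2, -3)
  L1 track_target: idle → wire stays (-2, -3)
  L2 escape: active, suppressor → wire = (2, 0)
  L3 seek_light: idle → wire stays (2, 0)
  L4 halt: active, suppressor → wire = (1, -2)
  actuator = (1, -2)
tick 2:
  L0 phototaxis: active, feeds wire = (-2, -3)
  L1 track_target: idle → wire stays (-2, -3)
  L2 escape: active, suppressor → wire = (2, 0)
  L3 seek_light: idle → wire stays (2, 0)
  L4 halt: idle → wire stays (2, 0)
  actuator = (2, 0)
tick 3:
  L0 phototaxis: active, feeds wire = (-2, -3)
  L1 track_target: idle → wire stays (-2, -3)
  L2 escape: idle → wire stays (-2, -3)
  L3 seek_light: active, suppressor → wire = (3, -2)
  L4 halt: idle → wire stays (3, -2)
  actuator = (3, -2)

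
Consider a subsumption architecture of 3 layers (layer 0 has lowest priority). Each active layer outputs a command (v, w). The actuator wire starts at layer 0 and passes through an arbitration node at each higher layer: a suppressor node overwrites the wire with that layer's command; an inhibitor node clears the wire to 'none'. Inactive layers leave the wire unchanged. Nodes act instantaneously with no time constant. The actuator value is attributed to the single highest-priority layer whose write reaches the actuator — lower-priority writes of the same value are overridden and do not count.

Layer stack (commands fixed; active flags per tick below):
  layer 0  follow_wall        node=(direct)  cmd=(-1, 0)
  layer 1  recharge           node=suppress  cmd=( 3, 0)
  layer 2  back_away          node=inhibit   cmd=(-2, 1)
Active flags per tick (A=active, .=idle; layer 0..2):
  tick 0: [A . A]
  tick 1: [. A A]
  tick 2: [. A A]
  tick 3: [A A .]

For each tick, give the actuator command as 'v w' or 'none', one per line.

tick 0:
  [0] follow_wall on; wire := (-1, 0)
  [1] recharge off; pass (-1, 0)
  [2] back_away on (inhibit); wire := none
  output none
tick 1:
  [0] follow_wall off; wire := none
  [1] recharge on (suppress); wire := (3, 0)
  [2] back_away on (inhibit); wire := none
  output none
tick 2:
  [0] follow_wall off; wire := none
  [1] recharge on (suppress); wire := (3, 0)
  [2] back_away on (inhibit); wire := none
  output none
tick 3:
  [0] follow_wall on; wire := (-1, 0)
  [1] recharge on (suppress); wire := (3, 0)
  [2] back_away off; pass (3, 0)
  output (3, 0)

none
none
none
3 0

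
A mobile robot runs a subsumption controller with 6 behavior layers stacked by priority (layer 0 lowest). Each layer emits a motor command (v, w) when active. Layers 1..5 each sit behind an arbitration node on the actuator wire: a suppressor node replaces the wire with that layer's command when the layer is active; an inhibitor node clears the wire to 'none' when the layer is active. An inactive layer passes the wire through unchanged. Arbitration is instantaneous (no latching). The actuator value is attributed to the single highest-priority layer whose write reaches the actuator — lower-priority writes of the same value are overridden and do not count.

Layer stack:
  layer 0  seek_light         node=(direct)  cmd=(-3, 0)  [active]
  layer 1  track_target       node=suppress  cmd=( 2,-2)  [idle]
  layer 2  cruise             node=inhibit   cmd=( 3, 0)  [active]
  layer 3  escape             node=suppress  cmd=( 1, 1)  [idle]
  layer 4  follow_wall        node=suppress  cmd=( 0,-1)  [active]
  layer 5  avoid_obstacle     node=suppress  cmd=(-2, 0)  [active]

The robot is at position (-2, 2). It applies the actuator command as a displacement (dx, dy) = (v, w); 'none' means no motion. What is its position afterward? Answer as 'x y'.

-4 2

layer 0 (seek_light) active — direct: (-3, 0)
layer 1 (track_target) idle — unchanged: (-3, 0)
layer 2 (cruise) active — inhibits: none
layer 3 (escape) idle — unchanged: none
layer 4 (follow_wall) active — suppresses: (0, -1)
layer 5 (avoid_obstacle) active — suppresses: (-2, 0)
→ actuator (-2, 0)
position: (-2, 2) + (-2, 0) = (-4, 2)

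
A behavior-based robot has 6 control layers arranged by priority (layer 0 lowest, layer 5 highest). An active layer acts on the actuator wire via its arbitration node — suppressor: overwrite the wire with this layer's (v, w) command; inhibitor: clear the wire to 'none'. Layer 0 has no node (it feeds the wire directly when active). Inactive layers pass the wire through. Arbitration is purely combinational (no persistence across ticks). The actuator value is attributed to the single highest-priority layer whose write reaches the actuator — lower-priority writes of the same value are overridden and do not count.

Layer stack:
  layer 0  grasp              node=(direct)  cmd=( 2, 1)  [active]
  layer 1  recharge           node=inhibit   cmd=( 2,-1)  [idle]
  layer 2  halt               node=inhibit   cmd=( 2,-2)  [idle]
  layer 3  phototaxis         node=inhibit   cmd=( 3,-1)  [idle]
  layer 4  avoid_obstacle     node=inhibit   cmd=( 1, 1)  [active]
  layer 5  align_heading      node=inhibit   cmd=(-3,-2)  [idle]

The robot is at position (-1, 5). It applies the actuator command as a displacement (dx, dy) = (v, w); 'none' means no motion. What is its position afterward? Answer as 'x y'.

-1 5

L0 grasp: active, feeds wire = (2, 1)
L1 recharge: idle → wire stays (2, 1)
L2 halt: idle → wire stays (2, 1)
L3 phototaxis: idle → wire stays (2, 1)
L4 avoid_obstacle: active, inhibitor → wire = none
L5 align_heading: idle → wire stays none
actuator = none
position: (-1, 5) + none = (-1, 5)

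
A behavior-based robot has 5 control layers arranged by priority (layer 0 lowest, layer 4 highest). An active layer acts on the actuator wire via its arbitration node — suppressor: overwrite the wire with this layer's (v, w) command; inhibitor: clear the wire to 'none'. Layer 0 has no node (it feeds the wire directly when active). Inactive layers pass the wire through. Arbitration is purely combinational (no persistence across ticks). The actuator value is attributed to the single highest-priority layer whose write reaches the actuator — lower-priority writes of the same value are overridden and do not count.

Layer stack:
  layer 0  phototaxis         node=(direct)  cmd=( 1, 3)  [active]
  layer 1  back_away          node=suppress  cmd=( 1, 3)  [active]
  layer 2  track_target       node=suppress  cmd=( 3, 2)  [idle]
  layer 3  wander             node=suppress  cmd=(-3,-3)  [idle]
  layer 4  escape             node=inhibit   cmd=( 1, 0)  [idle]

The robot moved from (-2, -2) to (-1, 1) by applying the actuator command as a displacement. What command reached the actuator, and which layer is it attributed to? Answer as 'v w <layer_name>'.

1 3 back_away

displacement = (-1, 1) − (-2, -2) = (1, 3)
layer 0 (phototaxis) active — direct: (1, 3)
layer 1 (back_away) active — suppresses: (1, 3)
layer 2 (track_target) idle — unchanged: (1, 3)
layer 3 (wander) idle — unchanged: (1, 3)
layer 4 (escape) idle — unchanged: (1, 3)
→ actuator (1, 3) — from layer 1 (back_away)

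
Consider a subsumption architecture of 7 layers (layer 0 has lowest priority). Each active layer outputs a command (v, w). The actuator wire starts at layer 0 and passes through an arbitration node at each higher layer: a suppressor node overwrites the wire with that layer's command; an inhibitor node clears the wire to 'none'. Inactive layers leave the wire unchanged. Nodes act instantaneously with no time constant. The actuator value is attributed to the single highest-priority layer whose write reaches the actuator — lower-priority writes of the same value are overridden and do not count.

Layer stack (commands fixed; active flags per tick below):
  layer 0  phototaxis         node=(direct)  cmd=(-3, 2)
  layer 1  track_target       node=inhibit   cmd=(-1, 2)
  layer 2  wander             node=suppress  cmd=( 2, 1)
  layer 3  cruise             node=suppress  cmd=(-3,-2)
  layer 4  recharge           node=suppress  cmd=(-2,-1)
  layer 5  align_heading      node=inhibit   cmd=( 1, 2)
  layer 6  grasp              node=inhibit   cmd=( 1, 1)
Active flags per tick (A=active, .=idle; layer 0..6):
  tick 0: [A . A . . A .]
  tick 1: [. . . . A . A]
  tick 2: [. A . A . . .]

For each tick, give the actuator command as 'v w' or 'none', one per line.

none
none
-3 -2

tick 0:
  [0] phototaxis on; wire := (-3, 2)
  [1] track_target off; pass (-3, 2)
  [2] wander on (suppress); wire := (2, 1)
  [3] cruise off; pass (2, 1)
  [4] recharge off; pass (2, 1)
  [5] align_heading on (inhibit); wire := none
  [6] grasp off; pass none
  output none
tick 1:
  [0] phototaxis off; wire := none
  [1] track_target off; pass none
  [2] wander off; pass none
  [3] cruise off; pass none
  [4] recharge on (suppress); wire := (-2, -1)
  [5] align_heading off; pass (-2, -1)
  [6] grasp on (inhibit); wire := none
  output none
tick 2:
  [0] phototaxis off; wire := none
  [1] track_target on (inhibit); wire := none
  [2] wander off; pass none
  [3] cruise on (suppress); wire := (-3, -2)
  [4] recharge off; pass (-3, -2)
  [5] align_heading off; pass (-3, -2)
  [6] grasp off; pass (-3, -2)
  output (-3, -2)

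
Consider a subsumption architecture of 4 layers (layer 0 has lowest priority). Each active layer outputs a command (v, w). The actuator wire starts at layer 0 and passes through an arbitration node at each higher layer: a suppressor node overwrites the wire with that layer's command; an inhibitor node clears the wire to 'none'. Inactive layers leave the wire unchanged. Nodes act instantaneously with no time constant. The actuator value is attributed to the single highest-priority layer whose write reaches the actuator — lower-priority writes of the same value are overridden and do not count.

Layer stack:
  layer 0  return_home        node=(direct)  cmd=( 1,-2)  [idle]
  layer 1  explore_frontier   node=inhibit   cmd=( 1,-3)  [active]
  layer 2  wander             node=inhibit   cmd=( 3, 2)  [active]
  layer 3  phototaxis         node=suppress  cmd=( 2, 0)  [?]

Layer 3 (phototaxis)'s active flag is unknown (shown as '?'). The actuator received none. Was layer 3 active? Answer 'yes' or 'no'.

If layer 3 is active=yes:
  actuator would be (2, 0)
If layer 3 is active=no:
  actuator would be none
Observed none, so layer 3 was idle.

no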